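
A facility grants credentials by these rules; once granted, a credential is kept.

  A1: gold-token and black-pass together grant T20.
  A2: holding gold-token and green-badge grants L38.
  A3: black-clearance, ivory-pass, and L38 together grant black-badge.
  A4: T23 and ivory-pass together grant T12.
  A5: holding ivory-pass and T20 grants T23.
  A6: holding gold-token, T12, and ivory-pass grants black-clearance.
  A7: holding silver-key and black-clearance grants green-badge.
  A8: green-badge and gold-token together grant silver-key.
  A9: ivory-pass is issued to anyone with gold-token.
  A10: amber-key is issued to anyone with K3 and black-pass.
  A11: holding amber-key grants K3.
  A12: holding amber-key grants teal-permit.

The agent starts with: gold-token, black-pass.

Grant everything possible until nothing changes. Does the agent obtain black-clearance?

Holding gold-token and black-pass grants T20 (A1).
Holding gold-token grants ivory-pass (A9).
Holding ivory-pass and T20 grants T23 (A5).
Holding T23 and ivory-pass grants T12 (A4).
Holding gold-token, T12, and ivory-pass grants black-clearance (A6).

Yes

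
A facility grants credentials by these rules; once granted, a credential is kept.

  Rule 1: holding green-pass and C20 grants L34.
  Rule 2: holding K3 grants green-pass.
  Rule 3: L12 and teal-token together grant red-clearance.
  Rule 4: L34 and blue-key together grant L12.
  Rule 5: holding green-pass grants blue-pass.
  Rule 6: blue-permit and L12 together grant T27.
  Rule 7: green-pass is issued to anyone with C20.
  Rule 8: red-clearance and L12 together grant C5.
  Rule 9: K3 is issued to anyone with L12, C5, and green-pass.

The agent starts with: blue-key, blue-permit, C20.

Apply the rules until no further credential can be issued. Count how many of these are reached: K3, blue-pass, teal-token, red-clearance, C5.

1

Holding C20 grants green-pass (Rule 7).
Holding green-pass grants blue-pass (Rule 5).
K3 would need L12, C5, and green-pass (Rule 9), but C5 is never granted.
blue-pass: reached.
No rule produces teal-token, and it is not given.
red-clearance would need L12 and teal-token (Rule 3), but teal-token is never granted.
C5 would need red-clearance and L12 (Rule 8), but red-clearance is never granted.
Reached: blue-pass — 1 of the 5.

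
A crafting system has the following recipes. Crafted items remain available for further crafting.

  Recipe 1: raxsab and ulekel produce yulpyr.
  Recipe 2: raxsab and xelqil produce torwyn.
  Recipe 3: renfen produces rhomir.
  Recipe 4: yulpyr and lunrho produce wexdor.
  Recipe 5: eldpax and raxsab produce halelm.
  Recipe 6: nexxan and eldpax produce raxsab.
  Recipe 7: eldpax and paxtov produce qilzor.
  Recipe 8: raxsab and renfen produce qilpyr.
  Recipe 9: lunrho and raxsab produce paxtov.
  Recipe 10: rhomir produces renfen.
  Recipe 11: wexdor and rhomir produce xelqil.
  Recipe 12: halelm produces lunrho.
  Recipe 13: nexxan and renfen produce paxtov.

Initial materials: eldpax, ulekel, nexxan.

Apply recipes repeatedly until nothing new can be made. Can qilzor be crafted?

Yes

nexxan and eldpax → raxsab (Recipe 6).
eldpax and raxsab → halelm (Recipe 5).
halelm → lunrho (Recipe 12).
Using Recipe 9, lunrho and raxsab make paxtov.
Using Recipe 7, eldpax and paxtov make qilzor.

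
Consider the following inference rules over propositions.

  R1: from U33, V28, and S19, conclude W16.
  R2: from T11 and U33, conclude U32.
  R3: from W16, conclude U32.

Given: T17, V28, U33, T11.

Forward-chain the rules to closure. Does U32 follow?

From T11 and U33, R2 gives U32.

Yes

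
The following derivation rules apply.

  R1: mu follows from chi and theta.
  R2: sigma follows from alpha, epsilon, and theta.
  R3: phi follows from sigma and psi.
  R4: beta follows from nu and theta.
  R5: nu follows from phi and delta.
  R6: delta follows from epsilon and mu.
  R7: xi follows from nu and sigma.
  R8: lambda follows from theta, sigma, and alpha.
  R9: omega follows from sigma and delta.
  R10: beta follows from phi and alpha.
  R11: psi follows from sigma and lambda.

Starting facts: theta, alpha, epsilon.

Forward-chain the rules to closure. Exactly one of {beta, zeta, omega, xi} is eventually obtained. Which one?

From alpha, epsilon, and theta, R2 gives sigma.
From theta, sigma, and alpha, R8 gives lambda.
sigma and lambda hold, so psi follows (R11).
sigma and psi hold, so phi follows (R3).
From phi and alpha, R10 gives beta.
No rule produces zeta, and it is not given. xi would need nu and sigma (R7), but nu is never established. omega would need sigma and delta (R9), but delta is never established.

beta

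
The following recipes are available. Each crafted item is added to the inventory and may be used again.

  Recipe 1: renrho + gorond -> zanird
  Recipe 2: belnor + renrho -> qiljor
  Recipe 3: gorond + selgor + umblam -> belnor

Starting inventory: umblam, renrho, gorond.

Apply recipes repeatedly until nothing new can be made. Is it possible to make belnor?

belnor would need gorond, selgor, and umblam (Recipe 3), but selgor is never obtained.

No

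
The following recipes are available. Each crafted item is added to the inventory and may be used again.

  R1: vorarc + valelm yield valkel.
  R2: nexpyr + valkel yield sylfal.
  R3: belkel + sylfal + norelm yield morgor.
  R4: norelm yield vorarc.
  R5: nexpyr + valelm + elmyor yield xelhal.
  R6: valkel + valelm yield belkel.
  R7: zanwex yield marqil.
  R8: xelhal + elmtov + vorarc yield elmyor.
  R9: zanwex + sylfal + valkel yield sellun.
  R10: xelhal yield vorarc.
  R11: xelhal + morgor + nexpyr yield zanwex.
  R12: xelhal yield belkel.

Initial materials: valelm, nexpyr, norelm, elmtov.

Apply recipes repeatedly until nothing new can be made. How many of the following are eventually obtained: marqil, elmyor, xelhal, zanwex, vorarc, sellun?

1

Using R4, norelm makes vorarc.
marqil would need zanwex (R7), but zanwex is never obtained.
elmyor would need xelhal, elmtov, and vorarc (R8), but xelhal is never obtained.
xelhal would need nexpyr, valelm, and elmyor (R5), but elmyor is never obtained.
zanwex would need xelhal, morgor, and nexpyr (R11), but xelhal is never obtained.
vorarc: reached.
sellun would need zanwex, sylfal, and valkel (R9), but zanwex is never obtained.
Reached: vorarc — 1 of the 6.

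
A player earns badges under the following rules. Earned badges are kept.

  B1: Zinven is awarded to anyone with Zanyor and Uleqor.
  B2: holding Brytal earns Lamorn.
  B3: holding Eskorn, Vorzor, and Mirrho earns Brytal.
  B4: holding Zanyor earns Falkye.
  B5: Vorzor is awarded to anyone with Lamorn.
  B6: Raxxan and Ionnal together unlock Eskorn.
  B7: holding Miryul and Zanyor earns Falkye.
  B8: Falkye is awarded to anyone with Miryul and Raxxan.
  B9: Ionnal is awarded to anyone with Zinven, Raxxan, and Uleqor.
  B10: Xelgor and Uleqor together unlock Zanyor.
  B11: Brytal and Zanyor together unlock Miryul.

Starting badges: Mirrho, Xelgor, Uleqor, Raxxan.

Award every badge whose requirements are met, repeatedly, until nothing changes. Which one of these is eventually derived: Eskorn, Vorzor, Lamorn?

With Xelgor and Uleqor, Zanyor is earned (B10).
With Zanyor and Uleqor, Zinven is earned (B1).
With Zinven, Raxxan, and Uleqor, Ionnal is earned (B9).
With Raxxan and Ionnal, Eskorn is earned (B6).
Vorzor would need Lamorn (B5), but Lamorn is never earned. Lamorn would need Brytal (B2), but Brytal is never earned.

Eskorn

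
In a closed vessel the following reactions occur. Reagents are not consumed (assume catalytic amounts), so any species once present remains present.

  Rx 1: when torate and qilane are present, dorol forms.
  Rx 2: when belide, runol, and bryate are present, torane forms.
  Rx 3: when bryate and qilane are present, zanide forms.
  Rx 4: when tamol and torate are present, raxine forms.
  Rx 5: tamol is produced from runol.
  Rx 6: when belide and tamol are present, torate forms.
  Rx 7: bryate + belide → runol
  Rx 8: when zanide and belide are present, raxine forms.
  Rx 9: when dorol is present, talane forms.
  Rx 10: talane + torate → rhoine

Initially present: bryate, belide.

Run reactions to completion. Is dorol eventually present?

dorol would need torate and qilane (Rx 1), but qilane never forms.

No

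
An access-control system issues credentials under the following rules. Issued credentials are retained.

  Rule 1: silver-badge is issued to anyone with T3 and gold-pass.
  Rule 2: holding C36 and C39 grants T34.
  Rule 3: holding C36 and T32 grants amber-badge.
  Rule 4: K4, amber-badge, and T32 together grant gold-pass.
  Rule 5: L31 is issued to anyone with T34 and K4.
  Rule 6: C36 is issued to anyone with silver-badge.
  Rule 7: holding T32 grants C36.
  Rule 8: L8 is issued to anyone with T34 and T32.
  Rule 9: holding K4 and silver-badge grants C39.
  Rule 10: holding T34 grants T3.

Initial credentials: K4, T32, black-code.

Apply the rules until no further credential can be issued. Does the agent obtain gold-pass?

Holding T32 grants C36 (Rule 7).
Holding C36 and T32 grants amber-badge (Rule 3).
Holding K4, amber-badge, and T32 grants gold-pass (Rule 4).

Yes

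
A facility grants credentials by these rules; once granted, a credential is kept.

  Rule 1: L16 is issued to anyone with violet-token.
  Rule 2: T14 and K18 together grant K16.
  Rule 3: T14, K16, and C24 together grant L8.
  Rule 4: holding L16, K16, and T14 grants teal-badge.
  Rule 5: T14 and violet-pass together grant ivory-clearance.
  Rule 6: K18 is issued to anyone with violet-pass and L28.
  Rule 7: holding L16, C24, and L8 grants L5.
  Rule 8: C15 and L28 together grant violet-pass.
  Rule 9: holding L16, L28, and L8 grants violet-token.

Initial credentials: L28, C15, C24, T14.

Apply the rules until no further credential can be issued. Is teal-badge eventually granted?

teal-badge would need L16, K16, and T14 (Rule 4), but L16 is never granted.

No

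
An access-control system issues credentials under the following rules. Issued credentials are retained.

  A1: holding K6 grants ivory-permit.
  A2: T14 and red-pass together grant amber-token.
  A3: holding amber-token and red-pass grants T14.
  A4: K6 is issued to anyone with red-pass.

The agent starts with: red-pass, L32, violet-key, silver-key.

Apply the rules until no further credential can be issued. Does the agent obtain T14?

T14 would need amber-token and red-pass (A3), but amber-token is never granted.

No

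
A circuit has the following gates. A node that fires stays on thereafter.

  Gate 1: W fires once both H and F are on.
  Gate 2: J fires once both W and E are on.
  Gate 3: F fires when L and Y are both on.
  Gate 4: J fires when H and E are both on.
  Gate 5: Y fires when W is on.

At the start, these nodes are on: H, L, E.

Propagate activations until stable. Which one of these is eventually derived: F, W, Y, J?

J

Gate 4: H and E on → J on.
F would need L and Y (Gate 3), but Y never turns on. W would need H and F (Gate 1), but F never turns on. Y would need W (Gate 5), but W never turns on.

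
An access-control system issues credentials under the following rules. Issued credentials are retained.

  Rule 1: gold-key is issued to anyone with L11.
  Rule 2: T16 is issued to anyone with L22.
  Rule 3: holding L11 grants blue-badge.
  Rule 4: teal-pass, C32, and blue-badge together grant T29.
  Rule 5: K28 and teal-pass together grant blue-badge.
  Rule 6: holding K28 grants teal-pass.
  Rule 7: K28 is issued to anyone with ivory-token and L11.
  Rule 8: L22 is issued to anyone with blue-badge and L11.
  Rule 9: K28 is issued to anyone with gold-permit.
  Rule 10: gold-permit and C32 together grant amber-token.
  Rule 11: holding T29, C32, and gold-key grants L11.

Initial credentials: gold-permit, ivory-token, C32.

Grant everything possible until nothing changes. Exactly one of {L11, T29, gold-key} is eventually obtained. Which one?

Holding gold-permit grants K28 (Rule 9).
Holding K28 grants teal-pass (Rule 6).
Holding K28 and teal-pass grants blue-badge (Rule 5).
Holding teal-pass, C32, and blue-badge grants T29 (Rule 4).
L11 would need T29, C32, and gold-key (Rule 11), but gold-key is never granted. gold-key would need L11 (Rule 1), but L11 is never granted.

T29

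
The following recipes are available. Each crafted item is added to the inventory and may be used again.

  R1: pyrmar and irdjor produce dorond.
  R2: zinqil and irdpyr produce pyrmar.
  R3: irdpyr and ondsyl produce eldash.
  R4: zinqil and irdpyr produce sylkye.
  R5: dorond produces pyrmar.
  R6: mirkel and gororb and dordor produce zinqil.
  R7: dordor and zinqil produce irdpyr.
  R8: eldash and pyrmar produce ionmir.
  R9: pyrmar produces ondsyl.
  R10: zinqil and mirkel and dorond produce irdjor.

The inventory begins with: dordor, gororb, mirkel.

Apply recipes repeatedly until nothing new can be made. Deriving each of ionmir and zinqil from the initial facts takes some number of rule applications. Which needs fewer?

zinqil

zinqil: Using R6, mirkel, gororb, and dordor make zinqil. [1 rule application]
ionmir: Using R6, mirkel, gororb, and dordor make zinqil. dordor and zinqil → irdpyr (R7). zinqil and irdpyr → pyrmar (R2). pyrmar → ondsyl (R9). irdpyr and ondsyl → eldash (R3). eldash and pyrmar → ionmir (R8). [6 rule applications]
zinqil needs fewer.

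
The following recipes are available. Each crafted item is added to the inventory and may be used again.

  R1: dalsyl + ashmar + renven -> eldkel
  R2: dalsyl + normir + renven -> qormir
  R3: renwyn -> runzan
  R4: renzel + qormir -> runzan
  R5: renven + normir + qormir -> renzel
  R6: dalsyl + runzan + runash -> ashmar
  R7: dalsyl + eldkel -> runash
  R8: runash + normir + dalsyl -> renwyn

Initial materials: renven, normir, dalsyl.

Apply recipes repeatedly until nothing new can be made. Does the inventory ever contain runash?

No

runash would need dalsyl and eldkel (R7), but eldkel is never obtained.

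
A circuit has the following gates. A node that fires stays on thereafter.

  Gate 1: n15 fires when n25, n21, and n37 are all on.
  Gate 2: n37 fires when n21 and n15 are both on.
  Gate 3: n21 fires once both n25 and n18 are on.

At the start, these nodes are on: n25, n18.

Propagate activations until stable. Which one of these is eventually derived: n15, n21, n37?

n21

Gate 3: n25 and n18 on → n21 on.
n37 would need n21 and n15 (Gate 2), but n15 never turns on. n15 would need n25, n21, and n37 (Gate 1), but n37 never turns on.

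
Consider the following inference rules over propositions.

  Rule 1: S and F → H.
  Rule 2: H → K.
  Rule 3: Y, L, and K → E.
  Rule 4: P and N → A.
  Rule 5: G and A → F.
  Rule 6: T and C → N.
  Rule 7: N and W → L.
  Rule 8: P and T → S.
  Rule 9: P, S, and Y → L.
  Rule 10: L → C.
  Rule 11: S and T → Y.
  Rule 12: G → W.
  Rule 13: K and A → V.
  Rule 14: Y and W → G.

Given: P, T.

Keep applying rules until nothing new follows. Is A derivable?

Yes

From P and T, Rule 8 gives S.
S and T hold, so Y follows (Rule 11).
From P, S, and Y, Rule 9 gives L.
From L, Rule 10 gives C.
T and C hold, so N follows (Rule 6).
P and N hold, so A follows (Rule 4).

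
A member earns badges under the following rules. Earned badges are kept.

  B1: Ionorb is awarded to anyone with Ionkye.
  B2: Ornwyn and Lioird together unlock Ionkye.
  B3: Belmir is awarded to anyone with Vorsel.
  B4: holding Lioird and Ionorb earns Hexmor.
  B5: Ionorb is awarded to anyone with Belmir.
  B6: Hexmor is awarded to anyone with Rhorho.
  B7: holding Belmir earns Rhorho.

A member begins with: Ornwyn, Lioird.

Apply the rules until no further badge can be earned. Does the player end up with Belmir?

Belmir would need Vorsel (B3), but Vorsel is never earned.

No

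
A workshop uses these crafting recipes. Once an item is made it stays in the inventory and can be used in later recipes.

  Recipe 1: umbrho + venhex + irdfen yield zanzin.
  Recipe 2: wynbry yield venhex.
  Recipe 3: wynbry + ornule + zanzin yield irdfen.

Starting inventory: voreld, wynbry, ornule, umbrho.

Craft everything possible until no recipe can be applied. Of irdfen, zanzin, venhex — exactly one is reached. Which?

wynbry → venhex (Recipe 2).
zanzin would need umbrho, venhex, and irdfen (Recipe 1), but irdfen is never obtained. irdfen would need wynbry, ornule, and zanzin (Recipe 3), but zanzin is never obtained.

venhex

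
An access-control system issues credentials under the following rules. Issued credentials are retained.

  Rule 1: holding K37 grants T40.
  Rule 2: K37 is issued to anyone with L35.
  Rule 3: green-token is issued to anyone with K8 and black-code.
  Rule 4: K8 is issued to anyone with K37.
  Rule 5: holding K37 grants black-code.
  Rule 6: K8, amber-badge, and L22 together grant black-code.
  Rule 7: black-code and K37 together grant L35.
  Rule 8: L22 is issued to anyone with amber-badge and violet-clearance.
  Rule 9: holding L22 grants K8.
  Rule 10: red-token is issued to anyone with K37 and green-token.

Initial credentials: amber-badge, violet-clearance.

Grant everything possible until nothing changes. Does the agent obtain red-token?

No

red-token would need K37 and green-token (Rule 10), but K37 is never granted.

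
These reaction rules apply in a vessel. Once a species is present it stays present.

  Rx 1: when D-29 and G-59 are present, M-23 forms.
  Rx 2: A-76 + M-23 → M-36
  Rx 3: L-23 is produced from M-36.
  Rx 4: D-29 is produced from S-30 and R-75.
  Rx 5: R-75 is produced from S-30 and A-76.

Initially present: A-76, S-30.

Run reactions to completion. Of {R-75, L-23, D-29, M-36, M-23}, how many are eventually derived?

S-30 and A-76 present → R-75 forms (Rx 5).
S-30 and R-75 present → D-29 forms (Rx 4).
R-75: reached.
L-23 would need M-36 (Rx 3), but M-36 never forms.
D-29: reached.
M-36 would need A-76 and M-23 (Rx 2), but M-23 never forms.
M-23 would need D-29 and G-59 (Rx 1), but G-59 never forms.
Reached: R-75 and D-29 — 2 of the 5.

2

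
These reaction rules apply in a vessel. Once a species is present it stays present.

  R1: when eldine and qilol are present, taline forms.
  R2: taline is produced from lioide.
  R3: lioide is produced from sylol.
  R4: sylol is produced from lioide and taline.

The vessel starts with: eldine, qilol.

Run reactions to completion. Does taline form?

eldine and qilol present → taline forms (R1).

Yes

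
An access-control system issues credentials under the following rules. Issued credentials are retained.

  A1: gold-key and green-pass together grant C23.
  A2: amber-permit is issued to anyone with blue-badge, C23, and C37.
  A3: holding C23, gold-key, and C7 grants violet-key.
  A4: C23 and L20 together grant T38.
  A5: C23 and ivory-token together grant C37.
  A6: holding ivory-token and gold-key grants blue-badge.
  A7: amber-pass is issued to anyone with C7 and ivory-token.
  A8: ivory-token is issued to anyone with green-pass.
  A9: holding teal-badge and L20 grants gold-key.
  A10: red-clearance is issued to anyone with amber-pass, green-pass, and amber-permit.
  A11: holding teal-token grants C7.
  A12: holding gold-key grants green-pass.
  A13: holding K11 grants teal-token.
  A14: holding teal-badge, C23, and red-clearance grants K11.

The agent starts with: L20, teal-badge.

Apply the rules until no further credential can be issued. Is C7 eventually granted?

C7 would need teal-token (A11), but teal-token is never granted.

No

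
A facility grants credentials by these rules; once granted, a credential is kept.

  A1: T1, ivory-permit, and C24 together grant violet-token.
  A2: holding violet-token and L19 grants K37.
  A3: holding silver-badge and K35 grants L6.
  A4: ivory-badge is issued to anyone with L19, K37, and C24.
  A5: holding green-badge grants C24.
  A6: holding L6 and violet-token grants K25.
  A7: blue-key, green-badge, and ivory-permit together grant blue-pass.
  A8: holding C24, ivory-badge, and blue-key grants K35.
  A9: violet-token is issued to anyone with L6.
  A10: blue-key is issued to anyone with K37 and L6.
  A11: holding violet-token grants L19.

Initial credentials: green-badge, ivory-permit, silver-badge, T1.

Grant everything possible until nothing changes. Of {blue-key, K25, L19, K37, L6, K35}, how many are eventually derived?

Holding green-badge grants C24 (A5).
Holding T1, ivory-permit, and C24 grants violet-token (A1).
Holding violet-token grants L19 (A11).
Holding violet-token and L19 grants K37 (A2).
blue-key would need K37 and L6 (A10), but L6 is never granted.
K25 would need L6 and violet-token (A6), but L6 is never granted.
L19: reached.
K37: reached.
L6 would need silver-badge and K35 (A3), but K35 is never granted.
K35 would need C24, ivory-badge, and blue-key (A8), but blue-key is never granted.
Reached: L19 and K37 — 2 of the 6.

2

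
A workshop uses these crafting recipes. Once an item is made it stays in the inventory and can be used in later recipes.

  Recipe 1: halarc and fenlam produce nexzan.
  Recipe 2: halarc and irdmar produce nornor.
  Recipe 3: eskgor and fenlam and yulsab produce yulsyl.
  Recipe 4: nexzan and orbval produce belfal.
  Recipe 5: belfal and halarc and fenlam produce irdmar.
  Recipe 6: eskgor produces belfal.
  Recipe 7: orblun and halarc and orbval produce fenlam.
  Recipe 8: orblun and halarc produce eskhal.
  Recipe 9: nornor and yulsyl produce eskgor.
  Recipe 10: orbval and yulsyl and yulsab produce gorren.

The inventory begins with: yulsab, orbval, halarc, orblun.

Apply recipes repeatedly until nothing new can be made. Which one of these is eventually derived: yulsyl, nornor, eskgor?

Using Recipe 7, orblun, halarc, and orbval make fenlam.
halarc and fenlam → nexzan (Recipe 1).
Using Recipe 4, nexzan and orbval make belfal.
belfal and halarc and fenlam → irdmar (Recipe 5).
halarc and irdmar → nornor (Recipe 2).
yulsyl would need eskgor, fenlam, and yulsab (Recipe 3), but eskgor is never obtained. eskgor would need nornor and yulsyl (Recipe 9), but yulsyl is never obtained.

nornor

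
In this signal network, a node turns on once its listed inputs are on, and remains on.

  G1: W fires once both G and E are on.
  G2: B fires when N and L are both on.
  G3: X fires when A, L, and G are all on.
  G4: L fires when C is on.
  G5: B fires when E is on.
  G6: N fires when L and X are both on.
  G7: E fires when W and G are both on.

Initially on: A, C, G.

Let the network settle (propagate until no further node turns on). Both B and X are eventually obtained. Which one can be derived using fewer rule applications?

X: G4: C on → L on. A, L, and G are on, so X fires (G3). [2 rule applications]
B: G4: C on → L on. A, L, and G are on, so X fires (G3). L and X are on, so N fires (G6). G2: N and L on → B on. [4 rule applications]
X needs fewer.

X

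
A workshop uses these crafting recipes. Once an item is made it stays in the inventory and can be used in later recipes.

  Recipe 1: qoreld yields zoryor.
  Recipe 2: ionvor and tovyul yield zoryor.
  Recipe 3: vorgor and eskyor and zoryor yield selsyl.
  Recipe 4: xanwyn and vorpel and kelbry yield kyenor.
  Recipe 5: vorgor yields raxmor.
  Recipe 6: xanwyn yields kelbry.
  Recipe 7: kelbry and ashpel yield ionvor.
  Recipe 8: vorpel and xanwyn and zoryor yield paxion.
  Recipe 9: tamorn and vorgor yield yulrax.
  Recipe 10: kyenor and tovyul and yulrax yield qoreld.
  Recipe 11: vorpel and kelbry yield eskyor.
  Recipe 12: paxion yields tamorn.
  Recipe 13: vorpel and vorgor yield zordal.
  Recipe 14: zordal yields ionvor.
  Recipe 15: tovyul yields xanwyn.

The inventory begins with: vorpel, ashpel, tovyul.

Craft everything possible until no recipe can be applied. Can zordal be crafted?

No

zordal would need vorpel and vorgor (Recipe 13), but vorgor is never obtained.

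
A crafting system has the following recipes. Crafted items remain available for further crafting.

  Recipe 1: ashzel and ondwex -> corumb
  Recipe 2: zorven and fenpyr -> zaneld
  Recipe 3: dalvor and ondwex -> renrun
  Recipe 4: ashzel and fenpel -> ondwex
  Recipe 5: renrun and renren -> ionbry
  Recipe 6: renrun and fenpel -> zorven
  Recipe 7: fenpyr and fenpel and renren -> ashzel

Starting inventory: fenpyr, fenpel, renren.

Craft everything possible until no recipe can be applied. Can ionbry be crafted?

ionbry would need renrun and renren (Recipe 5), but renrun is never obtained.

No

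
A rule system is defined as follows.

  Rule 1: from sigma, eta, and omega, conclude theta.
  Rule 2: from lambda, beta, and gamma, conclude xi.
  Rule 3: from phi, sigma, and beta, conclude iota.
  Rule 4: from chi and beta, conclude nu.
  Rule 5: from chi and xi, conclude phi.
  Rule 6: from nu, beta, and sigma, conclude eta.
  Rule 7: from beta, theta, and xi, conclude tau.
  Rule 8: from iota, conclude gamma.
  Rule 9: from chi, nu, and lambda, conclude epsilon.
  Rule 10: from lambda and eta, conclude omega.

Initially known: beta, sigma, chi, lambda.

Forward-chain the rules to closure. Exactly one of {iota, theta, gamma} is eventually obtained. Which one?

theta

chi and beta hold, so nu follows (Rule 4).
From nu, beta, and sigma, Rule 6 gives eta.
lambda and eta hold, so omega follows (Rule 10).
From sigma, eta, and omega, Rule 1 gives theta.
gamma would need iota (Rule 8), but iota is never established. iota would need phi, sigma, and beta (Rule 3), but phi is never established.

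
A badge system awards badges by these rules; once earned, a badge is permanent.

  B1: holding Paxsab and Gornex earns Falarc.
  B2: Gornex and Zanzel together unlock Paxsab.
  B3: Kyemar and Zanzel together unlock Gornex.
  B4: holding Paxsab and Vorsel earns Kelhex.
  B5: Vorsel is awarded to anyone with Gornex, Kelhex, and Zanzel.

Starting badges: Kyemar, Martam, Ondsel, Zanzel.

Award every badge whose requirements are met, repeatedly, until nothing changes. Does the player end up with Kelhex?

No

Kelhex would need Paxsab and Vorsel (B4), but Vorsel is never earned.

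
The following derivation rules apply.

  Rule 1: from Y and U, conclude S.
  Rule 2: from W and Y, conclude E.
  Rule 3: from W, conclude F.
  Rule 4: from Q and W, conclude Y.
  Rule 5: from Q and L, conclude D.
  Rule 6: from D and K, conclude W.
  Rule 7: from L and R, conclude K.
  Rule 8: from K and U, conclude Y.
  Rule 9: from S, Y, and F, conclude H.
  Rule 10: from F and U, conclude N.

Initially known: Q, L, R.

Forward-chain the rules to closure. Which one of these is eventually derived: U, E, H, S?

L and R hold, so K follows (Rule 7).
Q and L hold, so D follows (Rule 5).
D and K hold, so W follows (Rule 6).
Q and W hold, so Y follows (Rule 4).
From W and Y, Rule 2 gives E.
No rule produces U, and it is not given. H would need S, Y, and F (Rule 9), but S is never established. S would need Y and U (Rule 1), but U is never established.

E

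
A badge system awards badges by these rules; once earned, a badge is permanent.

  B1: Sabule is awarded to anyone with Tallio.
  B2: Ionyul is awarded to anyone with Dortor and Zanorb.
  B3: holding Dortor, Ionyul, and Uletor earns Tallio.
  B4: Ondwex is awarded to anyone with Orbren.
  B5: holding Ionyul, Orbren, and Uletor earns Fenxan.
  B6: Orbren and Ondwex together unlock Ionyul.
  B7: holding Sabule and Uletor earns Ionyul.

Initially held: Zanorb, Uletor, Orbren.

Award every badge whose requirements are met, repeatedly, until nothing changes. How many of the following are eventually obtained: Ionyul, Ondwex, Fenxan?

3

With Orbren, Ondwex is earned (B4).
With Orbren and Ondwex, Ionyul is earned (B6).
With Ionyul, Orbren, and Uletor, Fenxan is earned (B5).
Ionyul: reached.
Ondwex: reached.
Fenxan: reached.
All 3 are reached.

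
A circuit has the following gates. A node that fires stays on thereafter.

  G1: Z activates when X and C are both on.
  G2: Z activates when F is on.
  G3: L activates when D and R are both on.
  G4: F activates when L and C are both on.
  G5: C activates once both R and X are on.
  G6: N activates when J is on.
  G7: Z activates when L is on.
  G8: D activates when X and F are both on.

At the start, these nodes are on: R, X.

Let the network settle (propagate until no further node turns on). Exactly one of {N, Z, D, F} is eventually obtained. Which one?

R and X are on, so C activates (G5).
G1: X and C on → Z on.
N would need J (G6), but J never turns on. F would need L and C (G4), but L never turns on. D would need X and F (G8), but F never turns on.

Z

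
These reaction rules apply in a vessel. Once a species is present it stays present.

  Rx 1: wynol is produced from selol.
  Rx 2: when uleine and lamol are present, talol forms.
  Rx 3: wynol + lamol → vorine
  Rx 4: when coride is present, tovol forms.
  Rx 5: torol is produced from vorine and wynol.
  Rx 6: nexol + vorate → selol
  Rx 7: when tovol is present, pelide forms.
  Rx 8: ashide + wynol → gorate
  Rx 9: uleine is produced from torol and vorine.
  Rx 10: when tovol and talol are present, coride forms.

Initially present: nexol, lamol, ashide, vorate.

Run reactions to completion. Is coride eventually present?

coride would need tovol and talol (Rx 10), but tovol never forms.

No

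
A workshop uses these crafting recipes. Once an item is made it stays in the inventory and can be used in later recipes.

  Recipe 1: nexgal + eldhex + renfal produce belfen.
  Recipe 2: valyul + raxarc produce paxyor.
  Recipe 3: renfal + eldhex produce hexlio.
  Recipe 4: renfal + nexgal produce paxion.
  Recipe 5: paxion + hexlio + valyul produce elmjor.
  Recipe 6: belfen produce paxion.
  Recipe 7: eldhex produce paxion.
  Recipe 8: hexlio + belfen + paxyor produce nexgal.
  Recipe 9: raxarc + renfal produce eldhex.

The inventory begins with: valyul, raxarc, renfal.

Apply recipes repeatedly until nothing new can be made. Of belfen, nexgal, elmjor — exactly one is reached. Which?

elmjor

Using Recipe 9, raxarc and renfal make eldhex.
Using Recipe 3, renfal and eldhex make hexlio.
eldhex → paxion (Recipe 7).
paxion + hexlio + valyul → elmjor (Recipe 5).
nexgal would need hexlio, belfen, and paxyor (Recipe 8), but belfen is never obtained. belfen would need nexgal, eldhex, and renfal (Recipe 1), but nexgal is never obtained.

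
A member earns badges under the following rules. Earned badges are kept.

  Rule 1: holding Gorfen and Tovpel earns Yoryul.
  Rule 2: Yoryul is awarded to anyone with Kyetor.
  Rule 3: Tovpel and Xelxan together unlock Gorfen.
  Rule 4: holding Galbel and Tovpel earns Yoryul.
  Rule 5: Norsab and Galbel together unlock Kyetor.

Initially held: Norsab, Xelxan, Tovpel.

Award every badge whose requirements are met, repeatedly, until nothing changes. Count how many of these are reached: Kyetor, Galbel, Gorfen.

1

With Tovpel and Xelxan, Gorfen is earned (Rule 3).
Kyetor would need Norsab and Galbel (Rule 5), but Galbel is never earned.
No rule produces Galbel, and it is not given.
Gorfen: reached.
Reached: Gorfen — 1 of the 3.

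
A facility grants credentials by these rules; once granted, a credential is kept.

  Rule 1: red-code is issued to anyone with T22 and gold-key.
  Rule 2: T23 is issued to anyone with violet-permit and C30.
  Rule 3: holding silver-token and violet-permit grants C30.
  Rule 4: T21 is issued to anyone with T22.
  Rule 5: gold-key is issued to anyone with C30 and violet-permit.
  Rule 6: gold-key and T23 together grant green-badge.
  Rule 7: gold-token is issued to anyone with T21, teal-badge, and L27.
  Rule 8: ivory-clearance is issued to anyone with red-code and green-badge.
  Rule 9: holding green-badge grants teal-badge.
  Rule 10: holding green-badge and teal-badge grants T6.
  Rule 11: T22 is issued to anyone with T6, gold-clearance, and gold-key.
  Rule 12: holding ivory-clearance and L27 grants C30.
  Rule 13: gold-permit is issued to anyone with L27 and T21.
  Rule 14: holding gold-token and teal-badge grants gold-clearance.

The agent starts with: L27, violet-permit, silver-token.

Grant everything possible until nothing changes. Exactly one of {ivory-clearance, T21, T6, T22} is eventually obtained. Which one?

Holding silver-token and violet-permit grants C30 (Rule 3).
Holding violet-permit and C30 grants T23 (Rule 2).
Holding C30 and violet-permit grants gold-key (Rule 5).
Holding gold-key and T23 grants green-badge (Rule 6).
Holding green-badge grants teal-badge (Rule 9).
Holding green-badge and teal-badge grants T6 (Rule 10).
T22 would need T6, gold-clearance, and gold-key (Rule 11), but gold-clearance is never granted. ivory-clearance would need red-code and green-badge (Rule 8), but red-code is never granted. T21 would need T22 (Rule 4), but T22 is never granted.

T6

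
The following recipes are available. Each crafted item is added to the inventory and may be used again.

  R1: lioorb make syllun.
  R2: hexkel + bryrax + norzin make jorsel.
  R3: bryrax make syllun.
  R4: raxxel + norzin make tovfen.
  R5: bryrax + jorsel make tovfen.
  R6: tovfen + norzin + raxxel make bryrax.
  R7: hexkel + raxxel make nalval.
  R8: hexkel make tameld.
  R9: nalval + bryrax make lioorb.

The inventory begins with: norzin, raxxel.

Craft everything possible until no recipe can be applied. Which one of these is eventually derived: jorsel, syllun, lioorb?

Using R4, raxxel and norzin make tovfen.
tovfen + norzin + raxxel → bryrax (R6).
bryrax → syllun (R3).
jorsel would need hexkel, bryrax, and norzin (R2), but hexkel is never obtained. lioorb would need nalval and bryrax (R9), but nalval is never obtained.

syllun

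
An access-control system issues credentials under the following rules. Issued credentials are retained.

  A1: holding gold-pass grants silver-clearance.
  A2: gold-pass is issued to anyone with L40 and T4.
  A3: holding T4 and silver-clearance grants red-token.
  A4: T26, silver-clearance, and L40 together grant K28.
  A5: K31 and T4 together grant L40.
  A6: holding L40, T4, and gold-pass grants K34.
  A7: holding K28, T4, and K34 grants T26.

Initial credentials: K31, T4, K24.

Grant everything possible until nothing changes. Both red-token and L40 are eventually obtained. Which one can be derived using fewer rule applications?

L40: Holding K31 and T4 grants L40 (A5). [1 rule application]
red-token: Holding K31 and T4 grants L40 (A5). Holding L40 and T4 grants gold-pass (A2). Holding gold-pass grants silver-clearance (A1). Holding T4 and silver-clearance grants red-token (A3). [4 rule applications]
L40 needs fewer.

L40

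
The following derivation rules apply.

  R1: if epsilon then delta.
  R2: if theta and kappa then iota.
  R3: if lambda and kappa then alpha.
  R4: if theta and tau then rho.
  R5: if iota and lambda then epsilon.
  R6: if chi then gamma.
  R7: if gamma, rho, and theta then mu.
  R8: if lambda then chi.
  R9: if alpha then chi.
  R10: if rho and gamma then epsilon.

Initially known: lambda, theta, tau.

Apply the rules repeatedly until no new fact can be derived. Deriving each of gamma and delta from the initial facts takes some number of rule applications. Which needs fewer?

gamma: lambda holds, so chi follows (R8). chi holds, so gamma follows (R6). [2 rule applications]
delta: From theta and tau, R4 gives rho. From lambda, R8 gives chi. chi holds, so gamma follows (R6). From rho and gamma, R10 gives epsilon. epsilon holds, so delta follows (R1). [5 rule applications]
gamma needs fewer.

gamma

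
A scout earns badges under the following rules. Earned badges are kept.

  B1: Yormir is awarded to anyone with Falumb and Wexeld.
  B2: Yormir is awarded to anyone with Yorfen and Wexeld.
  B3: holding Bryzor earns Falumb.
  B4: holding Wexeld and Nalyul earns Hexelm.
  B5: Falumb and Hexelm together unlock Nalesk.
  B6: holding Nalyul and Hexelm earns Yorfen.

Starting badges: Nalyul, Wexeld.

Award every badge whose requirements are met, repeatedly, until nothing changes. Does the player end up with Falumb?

No

Falumb would need Bryzor (B3), but Bryzor is never earned.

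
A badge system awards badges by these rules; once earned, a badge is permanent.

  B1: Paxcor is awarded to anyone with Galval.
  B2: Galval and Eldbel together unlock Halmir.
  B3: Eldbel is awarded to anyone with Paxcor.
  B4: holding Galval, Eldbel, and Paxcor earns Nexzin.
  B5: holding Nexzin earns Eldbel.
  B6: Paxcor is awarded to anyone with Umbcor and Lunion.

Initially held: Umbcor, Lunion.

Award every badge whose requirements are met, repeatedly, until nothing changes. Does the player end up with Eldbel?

With Umbcor and Lunion, Paxcor is earned (B6).
With Paxcor, Eldbel is earned (B3).

Yes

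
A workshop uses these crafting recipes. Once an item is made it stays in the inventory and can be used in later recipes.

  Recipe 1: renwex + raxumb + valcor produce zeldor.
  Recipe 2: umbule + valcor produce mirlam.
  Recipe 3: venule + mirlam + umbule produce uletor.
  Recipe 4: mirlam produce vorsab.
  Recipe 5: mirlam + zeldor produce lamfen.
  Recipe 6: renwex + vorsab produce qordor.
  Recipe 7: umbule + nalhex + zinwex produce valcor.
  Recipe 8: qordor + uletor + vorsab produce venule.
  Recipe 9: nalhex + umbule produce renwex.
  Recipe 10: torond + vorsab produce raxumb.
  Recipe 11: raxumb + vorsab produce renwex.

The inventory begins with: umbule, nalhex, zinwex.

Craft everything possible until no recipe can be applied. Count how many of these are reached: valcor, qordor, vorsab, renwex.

4

umbule + nalhex + zinwex → valcor (Recipe 7).
nalhex + umbule → renwex (Recipe 9).
umbule + valcor → mirlam (Recipe 2).
mirlam → vorsab (Recipe 4).
Using Recipe 6, renwex and vorsab make qordor.
valcor: reached.
qordor: reached.
vorsab: reached.
renwex: reached.
All 4 are reached.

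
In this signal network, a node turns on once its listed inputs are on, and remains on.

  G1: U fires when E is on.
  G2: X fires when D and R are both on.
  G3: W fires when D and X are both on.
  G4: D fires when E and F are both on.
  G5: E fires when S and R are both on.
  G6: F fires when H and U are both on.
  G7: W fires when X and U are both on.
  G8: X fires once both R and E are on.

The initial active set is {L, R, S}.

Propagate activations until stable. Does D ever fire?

No

D would need E and F (G4), but F never turns on.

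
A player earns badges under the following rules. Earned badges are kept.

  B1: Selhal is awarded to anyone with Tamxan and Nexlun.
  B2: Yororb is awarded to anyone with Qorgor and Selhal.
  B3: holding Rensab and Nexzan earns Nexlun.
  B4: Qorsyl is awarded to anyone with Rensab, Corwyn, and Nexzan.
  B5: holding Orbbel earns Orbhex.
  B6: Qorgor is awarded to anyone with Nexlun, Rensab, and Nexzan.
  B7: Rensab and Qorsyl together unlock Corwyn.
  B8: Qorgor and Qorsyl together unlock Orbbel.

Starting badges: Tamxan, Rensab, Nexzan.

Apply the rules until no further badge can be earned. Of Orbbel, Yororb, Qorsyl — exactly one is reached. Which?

Yororb

With Rensab and Nexzan, Nexlun is earned (B3).
With Tamxan and Nexlun, Selhal is earned (B1).
With Nexlun, Rensab, and Nexzan, Qorgor is earned (B6).
With Qorgor and Selhal, Yororb is earned (B2).
Orbbel would need Qorgor and Qorsyl (B8), but Qorsyl is never earned. Qorsyl would need Rensab, Corwyn, and Nexzan (B4), but Corwyn is never earned.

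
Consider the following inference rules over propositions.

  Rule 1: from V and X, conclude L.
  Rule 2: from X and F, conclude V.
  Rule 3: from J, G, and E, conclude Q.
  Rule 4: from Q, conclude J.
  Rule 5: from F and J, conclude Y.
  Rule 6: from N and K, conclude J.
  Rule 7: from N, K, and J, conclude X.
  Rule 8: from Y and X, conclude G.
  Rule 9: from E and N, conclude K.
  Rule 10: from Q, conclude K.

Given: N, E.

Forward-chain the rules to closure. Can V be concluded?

V would need X and F (Rule 2), but F is never established.

No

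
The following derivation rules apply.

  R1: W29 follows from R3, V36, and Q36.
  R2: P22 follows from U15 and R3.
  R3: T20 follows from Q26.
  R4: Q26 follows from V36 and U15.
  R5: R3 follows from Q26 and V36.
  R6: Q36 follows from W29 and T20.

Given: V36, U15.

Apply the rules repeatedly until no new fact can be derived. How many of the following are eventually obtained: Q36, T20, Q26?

2

V36 and U15 hold, so Q26 follows (R4).
From Q26, R3 gives T20.
Q36 would need W29 and T20 (R6), but W29 is never established.
T20: reached.
Q26: reached.
Reached: T20 and Q26 — 2 of the 3.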